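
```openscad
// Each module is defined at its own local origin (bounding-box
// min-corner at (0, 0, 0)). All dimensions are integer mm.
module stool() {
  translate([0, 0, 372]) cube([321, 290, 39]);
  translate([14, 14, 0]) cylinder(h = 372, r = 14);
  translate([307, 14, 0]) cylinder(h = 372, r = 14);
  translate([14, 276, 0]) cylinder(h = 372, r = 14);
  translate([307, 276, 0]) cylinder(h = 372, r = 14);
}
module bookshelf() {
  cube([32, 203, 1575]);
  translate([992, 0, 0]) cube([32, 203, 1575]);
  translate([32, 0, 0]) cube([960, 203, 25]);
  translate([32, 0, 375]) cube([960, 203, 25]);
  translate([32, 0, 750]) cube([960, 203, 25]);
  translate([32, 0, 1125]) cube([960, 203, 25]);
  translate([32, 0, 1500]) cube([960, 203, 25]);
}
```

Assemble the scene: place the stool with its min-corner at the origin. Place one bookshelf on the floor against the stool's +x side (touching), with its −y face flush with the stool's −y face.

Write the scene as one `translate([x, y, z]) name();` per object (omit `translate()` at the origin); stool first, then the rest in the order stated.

stool();
translate([321, 0, 0]) bookshelf();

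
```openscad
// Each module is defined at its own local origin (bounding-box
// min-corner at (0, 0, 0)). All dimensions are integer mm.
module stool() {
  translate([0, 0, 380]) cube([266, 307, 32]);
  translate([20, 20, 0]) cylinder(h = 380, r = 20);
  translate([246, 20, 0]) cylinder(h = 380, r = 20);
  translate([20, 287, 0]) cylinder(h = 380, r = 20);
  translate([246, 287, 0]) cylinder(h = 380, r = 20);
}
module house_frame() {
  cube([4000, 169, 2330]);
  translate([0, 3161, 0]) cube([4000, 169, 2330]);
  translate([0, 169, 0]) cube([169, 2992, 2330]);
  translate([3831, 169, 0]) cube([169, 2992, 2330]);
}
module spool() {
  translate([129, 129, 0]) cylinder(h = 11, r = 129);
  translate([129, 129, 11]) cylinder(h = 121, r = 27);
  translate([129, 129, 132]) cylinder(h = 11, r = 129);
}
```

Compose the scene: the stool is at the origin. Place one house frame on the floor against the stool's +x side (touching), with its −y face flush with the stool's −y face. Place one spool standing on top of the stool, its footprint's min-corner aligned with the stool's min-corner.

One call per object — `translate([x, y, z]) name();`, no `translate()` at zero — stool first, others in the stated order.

stool();
translate([266, 0, 0]) house_frame();
translate([0, 0, 412]) spool();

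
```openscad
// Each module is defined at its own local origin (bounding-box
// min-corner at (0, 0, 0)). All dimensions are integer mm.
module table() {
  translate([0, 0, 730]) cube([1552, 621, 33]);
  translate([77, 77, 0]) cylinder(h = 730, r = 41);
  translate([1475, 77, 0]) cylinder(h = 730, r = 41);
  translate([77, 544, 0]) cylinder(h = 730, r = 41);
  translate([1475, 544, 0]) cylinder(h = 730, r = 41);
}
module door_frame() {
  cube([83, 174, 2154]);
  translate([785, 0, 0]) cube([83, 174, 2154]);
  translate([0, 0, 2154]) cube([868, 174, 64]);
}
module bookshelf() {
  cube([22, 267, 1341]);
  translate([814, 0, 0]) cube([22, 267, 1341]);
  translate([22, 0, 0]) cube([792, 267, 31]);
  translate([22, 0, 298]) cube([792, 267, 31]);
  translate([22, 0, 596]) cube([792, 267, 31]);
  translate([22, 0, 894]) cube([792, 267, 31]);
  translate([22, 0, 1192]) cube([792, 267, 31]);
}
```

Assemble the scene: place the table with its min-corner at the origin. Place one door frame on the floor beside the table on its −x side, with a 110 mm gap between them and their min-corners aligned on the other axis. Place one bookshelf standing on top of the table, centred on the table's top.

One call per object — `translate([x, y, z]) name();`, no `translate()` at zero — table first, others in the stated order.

table();
translate([-978, 0, 0]) door_frame();
translate([358, 177, 763]) bookshelf();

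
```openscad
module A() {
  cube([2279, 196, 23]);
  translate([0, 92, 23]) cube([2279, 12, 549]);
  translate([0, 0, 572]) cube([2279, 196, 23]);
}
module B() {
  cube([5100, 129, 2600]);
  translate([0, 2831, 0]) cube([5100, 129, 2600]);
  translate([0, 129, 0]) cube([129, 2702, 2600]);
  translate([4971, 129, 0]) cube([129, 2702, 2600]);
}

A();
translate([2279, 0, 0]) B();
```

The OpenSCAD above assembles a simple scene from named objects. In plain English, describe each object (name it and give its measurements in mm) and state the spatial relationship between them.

A is an I-beam lying along x, 2279 mm long. Overall section height 595 mm. Two flanges 196 mm wide (y) and 23 mm thick, one on the floor and one at the top; a web 12 mm thick runs between them, centred on the flange width.

B is a box-shaped house frame (walls only): outside footprint 5100×2960 mm, wall height 2600 mm, wall thickness 129 mm. The two y-facing walls run the full x-width; the two x-facing walls fit between the inner faces of the y-facing walls.

The house frame is against the I-beam's +x side, with their −y faces flush.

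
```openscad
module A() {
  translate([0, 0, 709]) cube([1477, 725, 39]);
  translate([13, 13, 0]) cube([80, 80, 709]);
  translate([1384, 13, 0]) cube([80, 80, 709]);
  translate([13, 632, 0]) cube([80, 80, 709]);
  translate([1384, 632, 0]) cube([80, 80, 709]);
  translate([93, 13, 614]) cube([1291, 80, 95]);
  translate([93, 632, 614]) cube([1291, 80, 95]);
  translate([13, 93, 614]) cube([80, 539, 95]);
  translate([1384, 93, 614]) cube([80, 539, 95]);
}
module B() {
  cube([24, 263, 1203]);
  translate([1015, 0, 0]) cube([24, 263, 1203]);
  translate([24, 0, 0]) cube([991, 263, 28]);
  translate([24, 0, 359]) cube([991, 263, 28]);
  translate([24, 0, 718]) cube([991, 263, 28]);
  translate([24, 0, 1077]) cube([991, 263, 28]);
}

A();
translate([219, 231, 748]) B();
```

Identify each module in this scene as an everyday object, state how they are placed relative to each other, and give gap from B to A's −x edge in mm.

The bookshelf's min-x is at 219; the table's min-x is 0; gap = 219 mm.

A is a table. B is a bookshelf. The bookshelf is on top of the table, centred. The gap from the bookshelf to the table's −x edge is 219 mm.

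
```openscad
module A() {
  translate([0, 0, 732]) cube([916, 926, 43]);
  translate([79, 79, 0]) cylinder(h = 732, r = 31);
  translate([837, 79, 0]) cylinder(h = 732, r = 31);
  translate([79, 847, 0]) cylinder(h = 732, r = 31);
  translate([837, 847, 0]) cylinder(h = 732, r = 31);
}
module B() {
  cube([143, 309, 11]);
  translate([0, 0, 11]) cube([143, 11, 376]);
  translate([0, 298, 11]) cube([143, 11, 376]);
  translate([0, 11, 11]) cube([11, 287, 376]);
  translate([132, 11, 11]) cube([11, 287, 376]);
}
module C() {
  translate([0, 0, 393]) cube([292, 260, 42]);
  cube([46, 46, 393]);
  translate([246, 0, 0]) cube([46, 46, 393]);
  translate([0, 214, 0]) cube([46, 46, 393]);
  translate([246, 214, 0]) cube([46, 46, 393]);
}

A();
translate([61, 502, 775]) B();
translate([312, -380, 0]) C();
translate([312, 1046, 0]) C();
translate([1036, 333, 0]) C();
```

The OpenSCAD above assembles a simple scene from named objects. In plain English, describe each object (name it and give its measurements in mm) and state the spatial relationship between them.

A is a rectangular dining table. The top is 916×926×43 mm with its upper surface at z = 775 mm. It stands on four round legs of 62 mm diameter, each leg's bounding box inset 48 mm from the nearest pair of top edges, running from the floor to the underside of the top.

B is an open storage box with external size 143×309×387 mm and wall thickness 11 mm (the base is also 11 mm thick). The base covers the whole footprint; the four walls stand on the base, with the y-facing walls full-width and the x-facing walls fitting between their inner faces.

C is a four-legged stool. The seat is a 292×260×42 mm slab whose top surface is at z = 435 mm; four square legs, each 46×46 mm in cross-section, run from the floor (z = 0) to the underside of the seat, each flush with a corner of the seat.

The open box is on top of the table. Three stools sit around the table at the −y, +y, +x sides.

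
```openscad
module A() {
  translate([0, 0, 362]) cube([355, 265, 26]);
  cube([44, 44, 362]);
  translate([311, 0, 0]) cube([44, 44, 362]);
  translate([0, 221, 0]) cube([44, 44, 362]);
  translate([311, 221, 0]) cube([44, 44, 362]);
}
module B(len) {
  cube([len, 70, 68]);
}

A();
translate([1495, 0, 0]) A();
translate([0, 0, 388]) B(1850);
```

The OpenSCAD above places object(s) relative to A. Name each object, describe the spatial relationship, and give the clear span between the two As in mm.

A is a stool. B is a beam. A beam spans the tops of two stools. The clear span between the two stools is 1140 mm.

Second stool starts at x = 1495; first ends at x = 355; clear span = 1495 − 355 = 1140 mm.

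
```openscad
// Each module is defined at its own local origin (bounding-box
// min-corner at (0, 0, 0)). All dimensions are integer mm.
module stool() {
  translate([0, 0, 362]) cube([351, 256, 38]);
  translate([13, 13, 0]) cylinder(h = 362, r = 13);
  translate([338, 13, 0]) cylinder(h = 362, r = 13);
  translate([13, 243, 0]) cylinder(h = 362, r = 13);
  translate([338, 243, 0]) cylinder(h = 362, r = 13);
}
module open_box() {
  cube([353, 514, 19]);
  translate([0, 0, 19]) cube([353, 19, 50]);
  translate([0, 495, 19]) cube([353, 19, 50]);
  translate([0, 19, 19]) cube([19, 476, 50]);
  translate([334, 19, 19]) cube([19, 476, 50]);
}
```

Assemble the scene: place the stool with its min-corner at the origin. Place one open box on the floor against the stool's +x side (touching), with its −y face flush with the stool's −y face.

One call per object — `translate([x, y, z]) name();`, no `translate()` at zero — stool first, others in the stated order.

stool();
translate([351, 0, 0]) open_box();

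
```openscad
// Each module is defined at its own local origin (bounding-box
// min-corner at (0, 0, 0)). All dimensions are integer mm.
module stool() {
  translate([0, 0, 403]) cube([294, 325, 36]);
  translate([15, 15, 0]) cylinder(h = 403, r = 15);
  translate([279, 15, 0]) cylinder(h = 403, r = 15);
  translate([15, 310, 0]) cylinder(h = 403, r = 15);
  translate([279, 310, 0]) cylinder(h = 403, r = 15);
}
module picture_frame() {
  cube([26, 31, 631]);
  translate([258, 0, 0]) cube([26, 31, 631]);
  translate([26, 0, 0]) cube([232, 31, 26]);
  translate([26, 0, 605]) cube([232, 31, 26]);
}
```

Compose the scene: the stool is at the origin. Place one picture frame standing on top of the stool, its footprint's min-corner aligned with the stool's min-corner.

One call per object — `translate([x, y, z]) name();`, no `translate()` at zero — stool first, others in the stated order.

stool();
translate([0, 0, 439]) picture_frame();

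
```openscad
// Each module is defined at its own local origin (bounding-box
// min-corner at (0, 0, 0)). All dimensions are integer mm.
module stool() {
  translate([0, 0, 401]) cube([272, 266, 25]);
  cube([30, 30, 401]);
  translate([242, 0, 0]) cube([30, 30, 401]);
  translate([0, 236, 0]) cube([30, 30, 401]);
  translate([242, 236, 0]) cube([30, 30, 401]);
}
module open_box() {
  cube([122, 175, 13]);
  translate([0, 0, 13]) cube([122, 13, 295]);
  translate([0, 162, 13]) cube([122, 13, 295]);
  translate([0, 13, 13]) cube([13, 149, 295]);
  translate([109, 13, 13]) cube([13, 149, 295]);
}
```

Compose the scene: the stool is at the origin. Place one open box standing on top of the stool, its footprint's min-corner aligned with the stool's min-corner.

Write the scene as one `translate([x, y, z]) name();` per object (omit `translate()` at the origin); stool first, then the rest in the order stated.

stool();
translate([0, 0, 426]) open_box();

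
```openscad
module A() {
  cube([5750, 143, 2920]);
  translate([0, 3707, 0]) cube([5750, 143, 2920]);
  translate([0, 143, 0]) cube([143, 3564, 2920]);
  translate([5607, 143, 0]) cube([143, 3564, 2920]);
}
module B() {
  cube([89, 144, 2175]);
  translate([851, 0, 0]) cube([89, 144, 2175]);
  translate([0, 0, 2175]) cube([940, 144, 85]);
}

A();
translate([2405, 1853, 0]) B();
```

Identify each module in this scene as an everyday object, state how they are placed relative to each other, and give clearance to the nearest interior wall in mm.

A is a house frame. B is a door frame. The door frame sits inside the house frame, centred. The clearance to the nearest interior wall is 1710 mm.

Clearances: x = 2262, y = 1710; minimum 1710 mm.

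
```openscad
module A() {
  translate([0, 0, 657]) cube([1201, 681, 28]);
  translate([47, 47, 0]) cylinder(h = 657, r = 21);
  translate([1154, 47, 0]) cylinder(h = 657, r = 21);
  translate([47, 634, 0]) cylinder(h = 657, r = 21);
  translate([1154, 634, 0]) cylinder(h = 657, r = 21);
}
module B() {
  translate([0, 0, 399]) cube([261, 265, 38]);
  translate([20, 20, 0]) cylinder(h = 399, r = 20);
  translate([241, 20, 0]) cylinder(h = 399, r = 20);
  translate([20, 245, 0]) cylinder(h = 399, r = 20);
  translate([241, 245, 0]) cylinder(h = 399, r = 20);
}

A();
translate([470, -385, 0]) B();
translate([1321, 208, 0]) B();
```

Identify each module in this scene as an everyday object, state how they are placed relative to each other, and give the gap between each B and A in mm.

A is a table. B is a stool. Two stools sit around the table at the −y, +x sides. The gap between each stool and the table is 120 mm.

Each stool's nearest face is 120 mm from the table's bounding box.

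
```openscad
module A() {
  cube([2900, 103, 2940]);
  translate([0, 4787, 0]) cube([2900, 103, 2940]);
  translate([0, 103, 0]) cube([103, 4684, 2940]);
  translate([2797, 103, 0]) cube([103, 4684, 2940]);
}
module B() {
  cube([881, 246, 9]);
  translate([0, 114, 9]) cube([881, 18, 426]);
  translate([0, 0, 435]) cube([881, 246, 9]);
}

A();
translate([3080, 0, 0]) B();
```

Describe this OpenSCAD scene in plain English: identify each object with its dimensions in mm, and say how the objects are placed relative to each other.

A is the wall frame of a small rectangular building: four walls, each 2940 mm tall and 103 mm thick, enclosing a footprint 2900 mm (x) by 4890 mm (y) outside-to-outside, with no floor or roof. The front and back walls (the −y and +y sides) span the full width; the two side walls fit between them.

B is an I-beam lying along x, 881 mm long. Overall section height 444 mm. Two flanges 246 mm wide (y) and 9 mm thick, one on the floor and one at the top; a web 18 mm thick runs between them, centred on the flange width.

The I-beam is on the floor beside the house frame on its +x side.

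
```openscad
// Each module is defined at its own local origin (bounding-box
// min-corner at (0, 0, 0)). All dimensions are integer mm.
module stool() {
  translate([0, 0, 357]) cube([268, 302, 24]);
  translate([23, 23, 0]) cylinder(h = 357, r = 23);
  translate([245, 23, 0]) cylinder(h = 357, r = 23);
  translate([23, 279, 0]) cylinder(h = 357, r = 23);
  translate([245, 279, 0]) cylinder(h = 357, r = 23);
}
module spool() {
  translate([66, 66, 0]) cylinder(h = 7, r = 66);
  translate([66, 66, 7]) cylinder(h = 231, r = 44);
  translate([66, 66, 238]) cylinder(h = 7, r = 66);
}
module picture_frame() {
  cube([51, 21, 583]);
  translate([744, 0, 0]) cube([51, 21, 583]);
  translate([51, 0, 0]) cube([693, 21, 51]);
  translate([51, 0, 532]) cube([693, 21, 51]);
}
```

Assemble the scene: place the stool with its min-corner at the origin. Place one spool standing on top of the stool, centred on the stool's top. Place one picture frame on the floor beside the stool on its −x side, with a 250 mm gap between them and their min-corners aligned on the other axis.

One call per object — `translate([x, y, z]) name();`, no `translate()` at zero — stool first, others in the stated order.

stool();
translate([68, 85, 381]) spool();
translate([-1045, 0, 0]) picture_frame();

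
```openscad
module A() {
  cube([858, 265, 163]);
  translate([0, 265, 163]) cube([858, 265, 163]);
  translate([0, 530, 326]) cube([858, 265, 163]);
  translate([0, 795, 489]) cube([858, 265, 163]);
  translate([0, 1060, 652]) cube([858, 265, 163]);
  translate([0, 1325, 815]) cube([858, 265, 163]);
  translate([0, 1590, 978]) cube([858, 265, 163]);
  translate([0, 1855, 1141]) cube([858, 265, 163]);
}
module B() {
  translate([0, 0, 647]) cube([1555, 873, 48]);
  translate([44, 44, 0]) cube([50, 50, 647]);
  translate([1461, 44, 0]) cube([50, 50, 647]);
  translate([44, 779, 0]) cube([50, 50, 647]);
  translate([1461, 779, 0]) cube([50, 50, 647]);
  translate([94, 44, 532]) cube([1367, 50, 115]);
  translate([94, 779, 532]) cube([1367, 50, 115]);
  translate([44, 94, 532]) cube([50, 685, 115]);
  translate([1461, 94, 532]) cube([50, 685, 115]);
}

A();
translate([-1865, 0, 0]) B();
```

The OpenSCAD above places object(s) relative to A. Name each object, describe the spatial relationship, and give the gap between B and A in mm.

The table's nearest face is 310 mm from the staircase's −x face.

A is a staircase. B is a table. The table is on the floor beside the staircase on its −x side. The gap between the table and the staircase is 310 mm.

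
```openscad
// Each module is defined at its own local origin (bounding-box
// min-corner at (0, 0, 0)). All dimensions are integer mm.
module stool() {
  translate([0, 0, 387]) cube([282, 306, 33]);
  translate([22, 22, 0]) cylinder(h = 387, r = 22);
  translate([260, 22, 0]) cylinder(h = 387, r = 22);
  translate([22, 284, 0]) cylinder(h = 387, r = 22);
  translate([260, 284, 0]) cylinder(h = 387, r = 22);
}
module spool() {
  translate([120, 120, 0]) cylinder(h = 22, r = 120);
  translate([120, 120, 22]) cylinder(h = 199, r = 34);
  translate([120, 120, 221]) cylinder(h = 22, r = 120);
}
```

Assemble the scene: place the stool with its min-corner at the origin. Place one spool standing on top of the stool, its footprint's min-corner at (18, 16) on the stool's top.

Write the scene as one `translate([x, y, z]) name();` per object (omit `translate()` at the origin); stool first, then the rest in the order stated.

stool();
translate([18, 16, 420]) spool();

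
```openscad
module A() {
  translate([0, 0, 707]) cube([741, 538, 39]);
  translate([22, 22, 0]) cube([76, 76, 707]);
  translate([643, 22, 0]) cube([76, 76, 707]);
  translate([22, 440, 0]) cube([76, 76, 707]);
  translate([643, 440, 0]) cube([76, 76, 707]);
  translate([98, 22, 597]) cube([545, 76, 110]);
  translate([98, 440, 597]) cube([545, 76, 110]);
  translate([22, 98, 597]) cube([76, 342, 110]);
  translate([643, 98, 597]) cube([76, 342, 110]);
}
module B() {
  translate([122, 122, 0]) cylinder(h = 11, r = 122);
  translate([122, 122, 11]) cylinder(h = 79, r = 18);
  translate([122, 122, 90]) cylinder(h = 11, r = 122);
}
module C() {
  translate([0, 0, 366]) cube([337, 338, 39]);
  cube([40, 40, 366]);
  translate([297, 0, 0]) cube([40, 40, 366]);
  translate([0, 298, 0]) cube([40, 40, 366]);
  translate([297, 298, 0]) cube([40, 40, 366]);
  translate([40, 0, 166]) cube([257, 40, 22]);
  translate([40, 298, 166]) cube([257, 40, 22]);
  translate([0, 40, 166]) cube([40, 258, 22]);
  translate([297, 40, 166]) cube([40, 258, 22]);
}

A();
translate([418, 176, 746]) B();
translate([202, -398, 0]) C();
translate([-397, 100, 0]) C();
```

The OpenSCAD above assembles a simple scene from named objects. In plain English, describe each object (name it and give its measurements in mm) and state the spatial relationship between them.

A is a rectangular dining table. The top is 741×538×39 mm with its upper surface at z = 746 mm. It stands on four 76×76 mm square legs, each inset 22 mm from the nearest pair of top edges, running from the floor to the underside of the top. Four apron rails, 76 mm thick and 110 mm tall, run between adjacent legs with their top edges flush with the underside of the top and their outer faces flush with the legs' outer faces.

B is a spool: two coaxial disc flanges of radius 122 mm and thickness 11 mm, joined by a core cylinder of radius 18 mm and height 79 mm. The lower flange rests on z = 0 and the three cylinders share a vertical axis.

C is a simple wooden stool: a rectangular seat 337 mm (x) by 338 mm (y), 39 mm thick, top face at z = 405 mm, on four square legs, each 40×40 mm in cross-section. The legs rest on z = 0, each flush with a corner of the seat. Four stretchers, 40 mm wide and 22 mm tall, connect adjacent legs with their undersides at z = 166 mm, each running between the inner faces of the legs it joins and aligned with the legs' outer faces on the other axis.

The spool is on top of the table. Two stools sit around the table at the −y, −x sides.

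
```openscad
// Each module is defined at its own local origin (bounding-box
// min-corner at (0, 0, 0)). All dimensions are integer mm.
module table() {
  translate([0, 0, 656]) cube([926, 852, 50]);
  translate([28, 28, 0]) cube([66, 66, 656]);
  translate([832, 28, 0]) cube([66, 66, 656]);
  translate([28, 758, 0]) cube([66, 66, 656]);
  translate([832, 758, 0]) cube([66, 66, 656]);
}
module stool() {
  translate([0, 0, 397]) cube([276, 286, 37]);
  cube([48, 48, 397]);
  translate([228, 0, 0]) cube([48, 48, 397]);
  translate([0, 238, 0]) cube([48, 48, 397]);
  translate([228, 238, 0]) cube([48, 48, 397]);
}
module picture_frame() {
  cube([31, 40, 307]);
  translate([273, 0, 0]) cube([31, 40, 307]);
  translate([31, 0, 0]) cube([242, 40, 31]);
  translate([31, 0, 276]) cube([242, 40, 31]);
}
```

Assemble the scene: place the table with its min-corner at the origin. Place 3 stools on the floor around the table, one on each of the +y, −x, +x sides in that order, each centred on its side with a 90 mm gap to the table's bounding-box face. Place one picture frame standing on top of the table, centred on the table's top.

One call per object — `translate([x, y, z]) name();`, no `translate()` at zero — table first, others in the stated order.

table();
translate([325, 942, 0]) stool();
translate([-366, 283, 0]) stool();
translate([1016, 283, 0]) stool();
translate([311, 406, 706]) picture_frame();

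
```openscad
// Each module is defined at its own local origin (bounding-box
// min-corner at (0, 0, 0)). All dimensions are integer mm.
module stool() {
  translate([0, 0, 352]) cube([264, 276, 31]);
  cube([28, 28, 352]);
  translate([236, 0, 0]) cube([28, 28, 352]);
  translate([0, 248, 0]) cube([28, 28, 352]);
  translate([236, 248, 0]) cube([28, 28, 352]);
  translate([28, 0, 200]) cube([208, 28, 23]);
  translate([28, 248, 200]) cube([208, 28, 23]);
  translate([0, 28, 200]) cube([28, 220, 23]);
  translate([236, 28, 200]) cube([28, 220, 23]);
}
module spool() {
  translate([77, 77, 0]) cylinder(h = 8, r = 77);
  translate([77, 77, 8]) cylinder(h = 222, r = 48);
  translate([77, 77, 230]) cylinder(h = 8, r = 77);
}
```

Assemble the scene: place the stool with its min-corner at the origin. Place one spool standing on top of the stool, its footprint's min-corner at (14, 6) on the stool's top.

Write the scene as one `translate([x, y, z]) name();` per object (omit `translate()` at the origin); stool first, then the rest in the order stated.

stool();
translate([14, 6, 383]) spool();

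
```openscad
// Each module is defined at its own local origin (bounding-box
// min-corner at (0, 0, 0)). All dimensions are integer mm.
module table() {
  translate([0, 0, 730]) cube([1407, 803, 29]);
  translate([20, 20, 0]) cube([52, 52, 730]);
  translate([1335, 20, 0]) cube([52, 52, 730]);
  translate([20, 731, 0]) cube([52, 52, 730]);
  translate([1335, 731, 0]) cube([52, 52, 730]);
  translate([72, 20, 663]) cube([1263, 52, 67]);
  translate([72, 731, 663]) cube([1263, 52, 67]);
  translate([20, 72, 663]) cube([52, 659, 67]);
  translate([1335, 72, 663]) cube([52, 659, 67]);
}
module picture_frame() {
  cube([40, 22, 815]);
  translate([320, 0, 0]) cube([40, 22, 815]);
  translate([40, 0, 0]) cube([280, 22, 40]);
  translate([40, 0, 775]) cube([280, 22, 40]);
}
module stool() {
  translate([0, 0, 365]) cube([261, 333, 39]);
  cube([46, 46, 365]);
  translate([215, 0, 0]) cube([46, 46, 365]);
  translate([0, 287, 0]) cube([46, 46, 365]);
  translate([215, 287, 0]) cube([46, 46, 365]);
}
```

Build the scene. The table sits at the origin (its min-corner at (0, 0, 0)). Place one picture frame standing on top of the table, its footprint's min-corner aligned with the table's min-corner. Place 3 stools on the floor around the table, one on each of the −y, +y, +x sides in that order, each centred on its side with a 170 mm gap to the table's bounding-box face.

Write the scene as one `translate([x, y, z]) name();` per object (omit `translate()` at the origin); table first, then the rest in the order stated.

table();
translate([0, 0, 759]) picture_frame();
translate([573, -503, 0]) stool();
translate([573, 973, 0]) stool();
translate([1577, 235, 0]) stool();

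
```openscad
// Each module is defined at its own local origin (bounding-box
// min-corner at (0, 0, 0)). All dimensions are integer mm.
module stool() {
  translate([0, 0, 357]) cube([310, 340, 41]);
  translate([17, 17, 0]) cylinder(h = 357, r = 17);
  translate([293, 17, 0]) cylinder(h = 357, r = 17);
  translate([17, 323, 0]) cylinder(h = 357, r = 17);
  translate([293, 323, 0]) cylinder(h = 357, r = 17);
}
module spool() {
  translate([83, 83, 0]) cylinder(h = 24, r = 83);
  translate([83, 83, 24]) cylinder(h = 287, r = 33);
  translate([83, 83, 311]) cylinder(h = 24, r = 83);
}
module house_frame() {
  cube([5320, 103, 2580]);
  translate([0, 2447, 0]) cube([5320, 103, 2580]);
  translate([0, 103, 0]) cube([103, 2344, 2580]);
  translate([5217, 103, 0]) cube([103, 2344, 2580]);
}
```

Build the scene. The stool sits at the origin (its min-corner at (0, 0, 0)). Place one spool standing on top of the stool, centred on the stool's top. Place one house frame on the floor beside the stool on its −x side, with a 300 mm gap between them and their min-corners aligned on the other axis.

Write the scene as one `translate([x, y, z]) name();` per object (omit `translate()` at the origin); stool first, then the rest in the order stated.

stool();
translate([72, 87, 398]) spool();
translate([-5620, 0, 0]) house_frame();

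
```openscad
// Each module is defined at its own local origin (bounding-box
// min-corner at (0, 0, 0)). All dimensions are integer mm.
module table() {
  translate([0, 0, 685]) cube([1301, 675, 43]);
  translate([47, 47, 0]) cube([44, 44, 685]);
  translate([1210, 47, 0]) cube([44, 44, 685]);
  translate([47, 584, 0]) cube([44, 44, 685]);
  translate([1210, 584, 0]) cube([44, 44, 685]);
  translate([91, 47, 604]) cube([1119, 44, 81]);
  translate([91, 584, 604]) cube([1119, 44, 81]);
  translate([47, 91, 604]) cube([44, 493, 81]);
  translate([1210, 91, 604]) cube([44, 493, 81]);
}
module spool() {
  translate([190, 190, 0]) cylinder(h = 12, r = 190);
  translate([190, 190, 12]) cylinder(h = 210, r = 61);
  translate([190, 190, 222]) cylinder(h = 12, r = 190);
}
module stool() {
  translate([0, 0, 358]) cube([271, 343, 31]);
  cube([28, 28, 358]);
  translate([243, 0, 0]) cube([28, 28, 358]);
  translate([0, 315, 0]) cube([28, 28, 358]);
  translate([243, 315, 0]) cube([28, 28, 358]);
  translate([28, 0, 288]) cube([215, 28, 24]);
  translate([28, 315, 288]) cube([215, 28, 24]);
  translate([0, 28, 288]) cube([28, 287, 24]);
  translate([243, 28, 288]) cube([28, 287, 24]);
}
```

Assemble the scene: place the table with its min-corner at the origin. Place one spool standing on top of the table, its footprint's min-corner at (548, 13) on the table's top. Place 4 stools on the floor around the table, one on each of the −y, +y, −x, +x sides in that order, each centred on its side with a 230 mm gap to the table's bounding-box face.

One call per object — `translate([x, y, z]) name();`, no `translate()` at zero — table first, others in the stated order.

table();
translate([548, 13, 728]) spool();
translate([515, -573, 0]) stool();
translate([515, 905, 0]) stool();
translate([-501, 166, 0]) stool();
translate([1531, 166, 0]) stool();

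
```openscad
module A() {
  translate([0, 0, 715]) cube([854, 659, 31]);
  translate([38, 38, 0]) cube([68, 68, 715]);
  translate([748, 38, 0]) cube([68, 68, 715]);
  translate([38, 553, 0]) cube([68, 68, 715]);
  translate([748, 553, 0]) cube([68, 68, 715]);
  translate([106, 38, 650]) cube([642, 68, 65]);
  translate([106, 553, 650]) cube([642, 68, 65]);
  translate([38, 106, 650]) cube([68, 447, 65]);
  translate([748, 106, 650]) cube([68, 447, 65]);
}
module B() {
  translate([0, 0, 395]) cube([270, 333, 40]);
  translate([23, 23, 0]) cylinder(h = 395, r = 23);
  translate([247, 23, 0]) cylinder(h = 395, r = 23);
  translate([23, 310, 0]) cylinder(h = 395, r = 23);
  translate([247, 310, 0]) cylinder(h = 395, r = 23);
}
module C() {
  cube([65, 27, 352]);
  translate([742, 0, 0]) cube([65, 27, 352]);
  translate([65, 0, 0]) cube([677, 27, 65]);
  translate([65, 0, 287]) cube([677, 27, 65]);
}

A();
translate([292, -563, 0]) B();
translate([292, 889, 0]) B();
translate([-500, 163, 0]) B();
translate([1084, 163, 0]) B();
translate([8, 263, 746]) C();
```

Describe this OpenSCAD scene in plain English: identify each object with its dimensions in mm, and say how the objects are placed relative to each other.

A is a table with a 854×659 mm rectangular top, 31 mm thick, top surface at z = 746 mm, supported by four 68×68 mm square legs, each inset 38 mm from the nearest pair of top edges, running from the floor. Four apron rails, 68 mm thick and 65 mm tall, run between adjacent legs with their top edges flush with the underside of the top and their outer faces flush with the legs' outer faces.

B is a four-legged stool. The seat is 270×333 mm, 40 mm thick, top at z = 435 mm. It stands on four round legs, each 46 mm in diameter, from z = 0 to the seat underside, each leg's axis is inset half a diameter from the nearest pair of seat edges (so the leg's bounding box is flush with the corner).

C is a rectangular picture frame lying in the x–z plane (depth along y). The opening is 677 mm wide (x) by 222 mm tall (z), surrounded by a border 65 mm wide on all four sides. The frame is 27 mm deep and is made of two full-height vertical stiles with two horizontal rails fitted between them.

Four stools sit around the table at the −y, +y, −x, +x sides. The picture frame is on top of the table.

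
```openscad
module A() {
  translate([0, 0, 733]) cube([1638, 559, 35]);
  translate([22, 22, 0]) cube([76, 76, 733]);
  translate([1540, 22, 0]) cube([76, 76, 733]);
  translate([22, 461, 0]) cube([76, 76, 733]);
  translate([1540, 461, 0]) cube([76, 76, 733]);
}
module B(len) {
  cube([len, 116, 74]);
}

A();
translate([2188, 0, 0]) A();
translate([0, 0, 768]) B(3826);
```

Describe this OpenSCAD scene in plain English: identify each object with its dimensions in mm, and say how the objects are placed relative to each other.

A is a table: top 1638 mm (x) × 559 mm (y), 35 mm thick, upper face at z = 768 mm, on four 76×76 mm square legs, each inset 22 mm from the nearest pair of top edges, running from z = 0 to the bottom of the top.

B is a rectangular beam 3826 mm long (x), 116 mm deep (y), 74 mm thick (z).

The beam spans the tops of two tables placed 550 mm apart, resting at z = 768 mm.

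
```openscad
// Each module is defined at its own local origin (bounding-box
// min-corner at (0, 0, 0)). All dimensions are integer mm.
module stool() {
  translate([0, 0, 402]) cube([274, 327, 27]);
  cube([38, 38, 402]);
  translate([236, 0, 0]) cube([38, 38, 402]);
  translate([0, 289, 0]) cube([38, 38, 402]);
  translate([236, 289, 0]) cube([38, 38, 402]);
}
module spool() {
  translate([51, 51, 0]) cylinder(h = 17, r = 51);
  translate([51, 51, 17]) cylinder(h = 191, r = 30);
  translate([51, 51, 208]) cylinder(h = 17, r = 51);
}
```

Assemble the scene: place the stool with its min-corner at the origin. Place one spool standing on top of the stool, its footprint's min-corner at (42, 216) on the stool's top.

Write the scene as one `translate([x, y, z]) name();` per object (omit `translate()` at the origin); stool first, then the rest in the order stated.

stool();
translate([42, 216, 429]) spool();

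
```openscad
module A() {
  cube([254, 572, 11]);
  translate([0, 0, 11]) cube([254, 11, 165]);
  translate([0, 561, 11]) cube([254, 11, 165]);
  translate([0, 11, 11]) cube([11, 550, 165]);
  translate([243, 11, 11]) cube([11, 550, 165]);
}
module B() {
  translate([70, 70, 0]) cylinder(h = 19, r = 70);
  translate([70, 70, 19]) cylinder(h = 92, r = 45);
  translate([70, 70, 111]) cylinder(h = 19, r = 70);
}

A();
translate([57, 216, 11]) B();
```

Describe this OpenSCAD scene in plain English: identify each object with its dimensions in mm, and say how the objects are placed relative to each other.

A is an open storage box with external size 254×572×176 mm and wall thickness 11 mm (the base is also 11 mm thick). The base covers the whole footprint; the four walls stand on the base, with the y-facing walls full-width and the x-facing walls fitting between their inner faces.

B is a spool: two coaxial disc flanges of radius 70 mm and thickness 19 mm, joined by a core cylinder of radius 45 mm and height 92 mm. The lower flange rests on z = 0 and the three cylinders share a vertical axis.

The spool sits inside the open box, centred.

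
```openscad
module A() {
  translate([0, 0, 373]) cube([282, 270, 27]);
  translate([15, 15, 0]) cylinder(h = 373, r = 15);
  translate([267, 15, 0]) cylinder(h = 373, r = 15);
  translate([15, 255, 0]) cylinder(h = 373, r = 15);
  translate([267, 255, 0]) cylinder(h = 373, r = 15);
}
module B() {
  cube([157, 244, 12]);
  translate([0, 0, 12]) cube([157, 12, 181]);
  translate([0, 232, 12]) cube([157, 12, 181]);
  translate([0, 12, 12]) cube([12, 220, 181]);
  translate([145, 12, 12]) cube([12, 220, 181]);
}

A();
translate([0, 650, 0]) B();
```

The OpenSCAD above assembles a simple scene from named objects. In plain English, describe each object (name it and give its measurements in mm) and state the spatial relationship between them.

A is a four-legged stool. The seat is a 282×270×27 mm slab whose top surface is at z = 400 mm; four round legs, each 30 mm in diameter, run from the floor (z = 0) to the underside of the seat, each leg's axis is inset half a diameter from the nearest pair of seat edges (so the leg's bounding box is flush with the corner).

B is an open-topped rectangular box: outside dimensions 157×244×193 mm, with a uniform wall and base thickness of 12 mm. The base is a full 157×244 slab on the floor; four walls sit on top of the base. The front and back walls (the −y and +y sides) span the full width; the two side walls fit between them.

The open box is on the floor beside the stool on its +y side.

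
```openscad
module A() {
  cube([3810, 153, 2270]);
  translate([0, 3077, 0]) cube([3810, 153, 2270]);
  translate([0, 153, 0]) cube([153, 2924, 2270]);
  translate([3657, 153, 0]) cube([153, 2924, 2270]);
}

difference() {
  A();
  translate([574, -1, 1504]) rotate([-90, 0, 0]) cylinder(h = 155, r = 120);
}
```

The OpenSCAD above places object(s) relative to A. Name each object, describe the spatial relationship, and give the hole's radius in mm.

A is a house frame. The house frame has a circular hole through its front wall. The hole's radius is 120 mm.

The subtracted cylinder has r = 120 mm.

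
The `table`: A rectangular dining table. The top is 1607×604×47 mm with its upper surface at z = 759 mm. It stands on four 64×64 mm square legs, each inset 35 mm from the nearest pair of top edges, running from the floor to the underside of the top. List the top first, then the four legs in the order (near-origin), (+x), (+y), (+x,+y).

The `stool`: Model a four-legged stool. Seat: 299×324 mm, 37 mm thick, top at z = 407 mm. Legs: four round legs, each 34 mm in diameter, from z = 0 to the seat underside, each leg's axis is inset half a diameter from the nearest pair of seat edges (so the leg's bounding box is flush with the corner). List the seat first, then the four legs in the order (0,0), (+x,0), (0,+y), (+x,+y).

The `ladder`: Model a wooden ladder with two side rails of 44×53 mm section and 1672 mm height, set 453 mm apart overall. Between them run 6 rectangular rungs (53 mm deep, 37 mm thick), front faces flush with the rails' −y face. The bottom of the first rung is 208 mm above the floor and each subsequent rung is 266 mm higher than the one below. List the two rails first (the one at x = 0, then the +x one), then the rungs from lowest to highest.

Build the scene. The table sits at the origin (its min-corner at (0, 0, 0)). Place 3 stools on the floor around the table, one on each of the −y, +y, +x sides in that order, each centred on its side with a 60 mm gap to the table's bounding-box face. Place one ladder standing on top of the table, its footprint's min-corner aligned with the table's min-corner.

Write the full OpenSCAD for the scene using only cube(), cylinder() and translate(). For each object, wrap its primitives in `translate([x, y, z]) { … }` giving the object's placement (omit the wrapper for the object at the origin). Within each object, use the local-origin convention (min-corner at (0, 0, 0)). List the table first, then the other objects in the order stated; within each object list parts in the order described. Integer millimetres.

translate([0, 0, 712]) cube([1607, 604, 47]);
translate([35, 35, 0]) cube([64, 64, 712]);
translate([1508, 35, 0]) cube([64, 64, 712]);
translate([35, 505, 0]) cube([64, 64, 712]);
translate([1508, 505, 0]) cube([64, 64, 712]);
translate([654, -384, 0]) {
  translate([0, 0, 370]) cube([299, 324, 37]);
  translate([17, 17, 0]) cylinder(h = 370, r = 17);
  translate([282, 17, 0]) cylinder(h = 370, r = 17);
  translate([17, 307, 0]) cylinder(h = 370, r = 17);
  translate([282, 307, 0]) cylinder(h = 370, r = 17);
}
translate([654, 664, 0]) {
  translate([0, 0, 370]) cube([299, 324, 37]);
  translate([17, 17, 0]) cylinder(h = 370, r = 17);
  translate([282, 17, 0]) cylinder(h = 370, r = 17);
  translate([17, 307, 0]) cylinder(h = 370, r = 17);
  translate([282, 307, 0]) cylinder(h = 370, r = 17);
}
translate([1667, 140, 0]) {
  translate([0, 0, 370]) cube([299, 324, 37]);
  translate([17, 17, 0]) cylinder(h = 370, r = 17);
  translate([282, 17, 0]) cylinder(h = 370, r = 17);
  translate([17, 307, 0]) cylinder(h = 370, r = 17);
  translate([282, 307, 0]) cylinder(h = 370, r = 17);
}
translate([0, 0, 759]) {
  cube([44, 53, 1672]);
  translate([409, 0, 0]) cube([44, 53, 1672]);
  translate([44, 0, 208]) cube([365, 53, 37]);
  translate([44, 0, 474]) cube([365, 53, 37]);
  translate([44, 0, 740]) cube([365, 53, 37]);
  translate([44, 0, 1006]) cube([365, 53, 37]);
  translate([44, 0, 1272]) cube([365, 53, 37]);
  translate([44, 0, 1538]) cube([365, 53, 37]);
}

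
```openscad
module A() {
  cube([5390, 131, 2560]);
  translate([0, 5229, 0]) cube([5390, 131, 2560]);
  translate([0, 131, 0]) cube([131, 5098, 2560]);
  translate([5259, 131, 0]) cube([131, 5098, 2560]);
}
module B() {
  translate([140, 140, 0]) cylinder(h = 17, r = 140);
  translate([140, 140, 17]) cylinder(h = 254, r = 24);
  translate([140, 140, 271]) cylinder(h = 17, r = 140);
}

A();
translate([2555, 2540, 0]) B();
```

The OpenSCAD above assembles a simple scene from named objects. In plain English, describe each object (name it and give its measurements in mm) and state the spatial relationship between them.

A is a box-shaped house frame (walls only): outside footprint 5390×5360 mm, wall height 2560 mm, wall thickness 131 mm. The two y-facing walls run the full x-width; the two x-facing walls fit between the inner faces of the y-facing walls.

B is a spool: two coaxial disc flanges of radius 140 mm and thickness 17 mm, joined by a core cylinder of radius 24 mm and height 254 mm. The lower flange rests on z = 0 and the three cylinders share a vertical axis.

The spool sits inside the house frame, centred.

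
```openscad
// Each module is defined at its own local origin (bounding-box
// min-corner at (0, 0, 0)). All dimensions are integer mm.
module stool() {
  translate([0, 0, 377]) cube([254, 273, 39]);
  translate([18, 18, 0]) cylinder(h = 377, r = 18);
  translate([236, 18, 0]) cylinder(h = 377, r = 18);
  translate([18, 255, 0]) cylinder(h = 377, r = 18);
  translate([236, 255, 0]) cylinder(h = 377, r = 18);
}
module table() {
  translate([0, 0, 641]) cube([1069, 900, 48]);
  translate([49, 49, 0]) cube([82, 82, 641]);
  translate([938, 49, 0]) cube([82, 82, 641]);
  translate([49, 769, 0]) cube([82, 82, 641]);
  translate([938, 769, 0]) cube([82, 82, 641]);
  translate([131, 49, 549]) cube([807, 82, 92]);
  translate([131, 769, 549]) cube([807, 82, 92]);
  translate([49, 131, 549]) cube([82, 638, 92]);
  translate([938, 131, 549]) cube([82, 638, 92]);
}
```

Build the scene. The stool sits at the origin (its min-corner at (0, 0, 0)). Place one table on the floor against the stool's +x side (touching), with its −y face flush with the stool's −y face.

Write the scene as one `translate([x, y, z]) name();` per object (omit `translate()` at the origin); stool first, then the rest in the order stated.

stool();
translate([254, 0, 0]) table();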